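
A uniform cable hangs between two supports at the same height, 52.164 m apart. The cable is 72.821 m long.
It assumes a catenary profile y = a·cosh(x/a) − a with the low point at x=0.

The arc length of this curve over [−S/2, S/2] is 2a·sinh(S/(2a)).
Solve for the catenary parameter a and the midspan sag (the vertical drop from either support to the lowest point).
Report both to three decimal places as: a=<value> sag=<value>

a=17.846 sag=22.703

seed: a₀ = √(S³/(24(L−S))) = √(52.164³/(24·20.657)) = 16.920652
iter 1: u=1.541430  f(a)=+2.598e+00  f'(a)=-3.073e+00  a ← 16.920652 − (+2.598e+00/-3.073e+00) = 17.765879
iter 2: u=1.468095  f(a)=+2.073e-01  f'(a)=-2.601e+00  a ← 17.765879 − (+2.073e-01/-2.601e+00) = 17.845601
iter 3: u=1.461537  f(a)=+1.574e-03  f'(a)=-2.561e+00  a ← 17.845601 − (+1.574e-03/-2.561e+00) = 17.846216
iter 4: u=1.461486  f(a)=+9.221e-08  f'(a)=-2.561e+00  a ← 17.846216 − (+9.221e-08/-2.561e+00) = 17.846216
iter 5: u=1.461486  f(a)=-2.842e-14  f'(a)=-2.561e+00  a ← 17.846216 − (-2.842e-14/-2.561e+00) = 17.846216
converged: |Δa| < 1e-12 after 5 iterations
sag = a·(cosh(S/(2a)) − 1) = 17.846216·(cosh(1.461486) − 1) = 22.702667
T_max/T_min = cosh(S/(2a)) = 2.272128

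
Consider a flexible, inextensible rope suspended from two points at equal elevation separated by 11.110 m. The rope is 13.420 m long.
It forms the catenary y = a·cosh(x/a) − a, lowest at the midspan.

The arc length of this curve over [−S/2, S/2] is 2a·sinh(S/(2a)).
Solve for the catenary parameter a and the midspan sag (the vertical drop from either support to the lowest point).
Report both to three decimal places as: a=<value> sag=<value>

seed: a₀ = √(S³/(24(L−S))) = √(11.110³/(24·2.310)) = 4.973470
iter 1: u=1.116926  f(a)=+1.484e-01  f'(a)=-1.050e+00  a ← 4.973470 − (+1.484e-01/-1.050e+00) = 5.114832
iter 2: u=1.086057  f(a)=+6.564e-03  f'(a)=-9.591e-01  a ← 5.114832 − (+6.564e-03/-9.591e-01) = 5.121676
iter 3: u=1.084606  f(a)=+1.415e-05  f'(a)=-9.550e-01  a ← 5.121676 − (+1.415e-05/-9.550e-01) = 5.121691
iter 4: u=1.084603  f(a)=+6.608e-11  f'(a)=-9.549e-01  a ← 5.121691 − (+6.608e-11/-9.549e-01) = 5.121691
iter 5: u=1.084603  f(a)=-1.776e-15  f'(a)=-9.549e-01  a ← 5.121691 − (-1.776e-15/-9.549e-01) = 5.121691
converged: |Δa| < 1e-12 after 5 iterations
sag = a·(cosh(S/(2a)) − 1) = 5.121691·(cosh(1.084603) − 1) = 3.319625
T_max/T_min = cosh(S/(2a)) = 1.648150

a=5.122 sag=3.320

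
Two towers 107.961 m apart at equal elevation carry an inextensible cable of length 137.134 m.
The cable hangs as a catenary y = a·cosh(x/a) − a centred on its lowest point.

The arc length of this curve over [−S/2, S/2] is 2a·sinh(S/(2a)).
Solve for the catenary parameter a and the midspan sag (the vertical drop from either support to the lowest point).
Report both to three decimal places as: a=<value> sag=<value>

seed: a₀ = √(S³/(24(L−S))) = √(107.961³/(24·29.173)) = 42.393979
iter 1: u=1.273306  f(a)=+2.458e+00  f'(a)=-1.613e+00  a ← 42.393979 − (+2.458e+00/-1.613e+00) = 43.918285
iter 2: u=1.229112  f(a)=+1.388e-01  f'(a)=-1.435e+00  a ← 43.918285 − (+1.388e-01/-1.435e+00) = 44.014996
iter 3: u=1.226412  f(a)=+5.012e-04  f'(a)=-1.425e+00  a ← 44.014996 − (+5.012e-04/-1.425e+00) = 44.015347
iter 4: u=1.226402  f(a)=+6.585e-09  f'(a)=-1.425e+00  a ← 44.015347 − (+6.585e-09/-1.425e+00) = 44.015347
iter 5: u=1.226402  f(a)=-2.842e-14  f'(a)=-1.425e+00  a ← 44.015347 − (-2.842e-14/-1.425e+00) = 44.015347
converged: |Δa| < 1e-12 after 5 iterations
sag = a·(cosh(S/(2a)) − 1) = 44.015347·(cosh(1.226402) − 1) = 37.463388
T_max/T_min = cosh(S/(2a)) = 1.851144

a=44.015 sag=37.463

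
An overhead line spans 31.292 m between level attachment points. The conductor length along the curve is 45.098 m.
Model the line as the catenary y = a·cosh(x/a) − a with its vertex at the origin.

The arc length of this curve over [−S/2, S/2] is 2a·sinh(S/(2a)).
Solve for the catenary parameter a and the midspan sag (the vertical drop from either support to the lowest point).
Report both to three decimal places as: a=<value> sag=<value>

a=10.198 sag=14.550

seed: a₀ = √(S³/(24(L−S))) = √(31.292³/(24·13.806)) = 9.616354
iter 1: u=1.627020  f(a)=+1.947e+00  f'(a)=-3.707e+00  a ← 9.616354 − (+1.947e+00/-3.707e+00) = 10.141548
iter 2: u=1.542763  f(a)=+1.709e-01  f'(a)=-3.082e+00  a ← 10.141548 − (+1.709e-01/-3.082e+00) = 10.196983
iter 3: u=1.534375  f(a)=+1.596e-03  f'(a)=-3.025e+00  a ← 10.196983 − (+1.596e-03/-3.025e+00) = 10.197511
iter 4: u=1.534296  f(a)=+1.421e-07  f'(a)=-3.025e+00  a ← 10.197511 − (+1.421e-07/-3.025e+00) = 10.197511
iter 5: u=1.534296  f(a)=-1.421e-14  f'(a)=-3.025e+00  a ← 10.197511 − (-1.421e-14/-3.025e+00) = 10.197511
converged: |Δa| < 1e-12 after 5 iterations
sag = a·(cosh(S/(2a)) − 1) = 10.197511·(cosh(1.534296) − 1) = 14.550148
T_max/T_min = cosh(S/(2a)) = 2.426833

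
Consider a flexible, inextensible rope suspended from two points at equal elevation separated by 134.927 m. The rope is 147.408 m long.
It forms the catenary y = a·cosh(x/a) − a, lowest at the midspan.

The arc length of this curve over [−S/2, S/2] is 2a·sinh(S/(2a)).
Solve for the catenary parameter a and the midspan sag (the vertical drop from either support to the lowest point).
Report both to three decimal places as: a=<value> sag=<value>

a=91.787 sag=25.929

seed: a₀ = √(S³/(24(L−S))) = √(134.927³/(24·12.481)) = 90.556157
iter 1: u=0.744991  f(a)=+3.510e-01  f'(a)=-2.913e-01  a ← 90.556157 − (+3.510e-01/-2.913e-01) = 91.761163
iter 2: u=0.735208  f(a)=+7.128e-03  f'(a)=-2.795e-01  a ← 91.761163 − (+7.128e-03/-2.795e-01) = 91.786664
iter 3: u=0.735003  f(a)=+3.076e-06  f'(a)=-2.793e-01  a ← 91.786664 − (+3.076e-06/-2.793e-01) = 91.786675
iter 4: u=0.735003  f(a)=+5.969e-13  f'(a)=-2.793e-01  a ← 91.786675 − (+5.969e-13/-2.793e-01) = 91.786675
converged: |Δa| < 1e-12 after 4 iterations
sag = a·(cosh(S/(2a)) − 1) = 91.786675·(cosh(0.735003) − 1) = 25.929396
T_max/T_min = cosh(S/(2a)) = 1.282496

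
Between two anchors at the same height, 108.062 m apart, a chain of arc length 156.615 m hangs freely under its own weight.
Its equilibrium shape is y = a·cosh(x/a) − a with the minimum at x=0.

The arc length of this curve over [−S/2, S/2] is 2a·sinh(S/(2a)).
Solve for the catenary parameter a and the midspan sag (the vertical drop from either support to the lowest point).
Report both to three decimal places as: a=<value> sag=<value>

seed: a₀ = √(S³/(24(L−S))) = √(108.062³/(24·48.553)) = 32.907572
iter 1: u=1.641902  f(a)=+6.981e+00  f'(a)=-3.827e+00  a ← 32.907572 − (+6.981e+00/-3.827e+00) = 34.731693
iter 2: u=1.555668  f(a)=+6.225e-01  f'(a)=-3.172e+00  a ← 34.731693 − (+6.225e-01/-3.172e+00) = 34.927919
iter 3: u=1.546929  f(a)=+6.020e-03  f'(a)=-3.111e+00  a ← 34.927919 − (+6.020e-03/-3.111e+00) = 34.929854
iter 4: u=1.546843  f(a)=+5.751e-07  f'(a)=-3.111e+00  a ← 34.929854 − (+5.751e-07/-3.111e+00) = 34.929854
iter 5: u=1.546843  f(a)=-2.842e-14  f'(a)=-3.111e+00  a ← 34.929854 − (-2.842e-14/-3.111e+00) = 34.929854
converged: |Δa| < 1e-12 after 5 iterations
sag = a·(cosh(S/(2a)) − 1) = 34.929854·(cosh(1.546843) − 1) = 50.814879
T_max/T_min = cosh(S/(2a)) = 2.454769

a=34.930 sag=50.815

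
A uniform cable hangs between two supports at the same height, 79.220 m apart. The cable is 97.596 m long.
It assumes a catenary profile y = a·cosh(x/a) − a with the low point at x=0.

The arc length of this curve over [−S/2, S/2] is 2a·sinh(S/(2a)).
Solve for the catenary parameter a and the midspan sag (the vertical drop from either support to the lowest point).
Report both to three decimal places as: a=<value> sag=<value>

seed: a₀ = √(S³/(24(L−S))) = √(79.220³/(24·18.376)) = 33.575396
iter 1: u=1.179733  f(a)=+1.322e+00  f'(a)=-1.255e+00  a ← 33.575396 − (+1.322e+00/-1.255e+00) = 34.628982
iter 2: u=1.143840  f(a)=+6.478e-02  f'(a)=-1.134e+00  a ← 34.628982 − (+6.478e-02/-1.134e+00) = 34.686079
iter 3: u=1.141957  f(a)=+1.733e-04  f'(a)=-1.128e+00  a ← 34.686079 − (+1.733e-04/-1.128e+00) = 34.686232
iter 4: u=1.141952  f(a)=+1.247e-09  f'(a)=-1.128e+00  a ← 34.686232 − (+1.247e-09/-1.128e+00) = 34.686232
iter 5: u=1.141952  f(a)=+0.000e+00  f'(a)=-1.128e+00  a ← 34.686232 − (+0.000e+00/-1.128e+00) = 34.686232
converged: |Δa| < 1e-12 after 5 iterations
sag = a·(cosh(S/(2a)) − 1) = 34.686232·(cosh(1.141952) − 1) = 25.183456
T_max/T_min = cosh(S/(2a)) = 1.726036

a=34.686 sag=25.183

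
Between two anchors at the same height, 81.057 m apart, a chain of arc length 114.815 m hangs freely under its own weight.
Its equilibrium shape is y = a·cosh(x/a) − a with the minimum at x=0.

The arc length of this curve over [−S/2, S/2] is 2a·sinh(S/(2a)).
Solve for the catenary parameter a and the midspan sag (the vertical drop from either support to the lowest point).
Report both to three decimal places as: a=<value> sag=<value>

a=27.108 sag=36.378

seed: a₀ = √(S³/(24(L−S))) = √(81.057³/(24·33.758)) = 25.638453
iter 1: u=1.580770  f(a)=+4.478e+00  f'(a)=-3.353e+00  a ← 25.638453 − (+4.478e+00/-3.353e+00) = 26.973884
iter 2: u=1.502509  f(a)=+3.736e-01  f'(a)=-2.815e+00  a ← 26.973884 − (+3.736e-01/-2.815e+00) = 27.106625
iter 3: u=1.495151  f(a)=+3.125e-03  f'(a)=-2.768e+00  a ← 27.106625 − (+3.125e-03/-2.768e+00) = 27.107754
iter 4: u=1.495089  f(a)=+2.226e-07  f'(a)=-2.767e+00  a ← 27.107754 − (+2.226e-07/-2.767e+00) = 27.107754
iter 5: u=1.495089  f(a)=-2.842e-14  f'(a)=-2.767e+00  a ← 27.107754 − (-2.842e-14/-2.767e+00) = 27.107754
converged: |Δa| < 1e-12 after 5 iterations
sag = a·(cosh(S/(2a)) − 1) = 27.107754·(cosh(1.495089) − 1) = 36.378082
T_max/T_min = cosh(S/(2a)) = 2.341981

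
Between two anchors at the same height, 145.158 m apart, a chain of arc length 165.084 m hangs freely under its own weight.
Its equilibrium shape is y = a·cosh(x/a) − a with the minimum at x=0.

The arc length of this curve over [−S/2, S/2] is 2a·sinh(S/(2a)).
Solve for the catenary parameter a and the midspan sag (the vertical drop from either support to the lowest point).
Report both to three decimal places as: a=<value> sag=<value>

a=81.571 sag=34.477

seed: a₀ = √(S³/(24(L−S))) = √(145.158³/(24·19.926)) = 79.973440
iter 1: u=0.907539  f(a)=+8.369e-01  f'(a)=-5.406e-01  a ← 79.973440 − (+8.369e-01/-5.406e-01) = 81.521501
iter 2: u=0.890305  f(a)=+2.492e-02  f'(a)=-5.088e-01  a ← 81.521501 − (+2.492e-02/-5.088e-01) = 81.570470
iter 3: u=0.889771  f(a)=+2.359e-05  f'(a)=-5.079e-01  a ← 81.570470 − (+2.359e-05/-5.079e-01) = 81.570516
iter 4: u=0.889770  f(a)=+2.117e-11  f'(a)=-5.079e-01  a ← 81.570516 − (+2.117e-11/-5.079e-01) = 81.570516
converged: |Δa| < 1e-12 after 4 iterations
sag = a·(cosh(S/(2a)) − 1) = 81.570516·(cosh(0.889770) − 1) = 34.476590
T_max/T_min = cosh(S/(2a)) = 1.422660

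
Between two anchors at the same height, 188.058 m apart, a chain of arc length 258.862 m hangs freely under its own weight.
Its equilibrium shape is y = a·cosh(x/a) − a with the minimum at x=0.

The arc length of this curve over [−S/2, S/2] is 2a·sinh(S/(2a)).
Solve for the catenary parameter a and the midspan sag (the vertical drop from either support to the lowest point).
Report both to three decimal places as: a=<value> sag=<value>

a=65.826 sag=79.382

seed: a₀ = √(S³/(24(L−S))) = √(188.058³/(24·70.804)) = 62.560931
iter 1: u=1.502999  f(a)=+8.441e+00  f'(a)=-2.818e+00  a ← 62.560931 − (+8.441e+00/-2.818e+00) = 65.556538
iter 2: u=1.434319  f(a)=+6.442e-01  f'(a)=-2.403e+00  a ← 65.556538 − (+6.442e-01/-2.403e+00) = 65.824628
iter 3: u=1.428478  f(a)=+4.436e-03  f'(a)=-2.370e+00  a ← 65.824628 − (+4.436e-03/-2.370e+00) = 65.826500
iter 4: u=1.428437  f(a)=+2.136e-07  f'(a)=-2.370e+00  a ← 65.826500 − (+2.136e-07/-2.370e+00) = 65.826500
iter 5: u=1.428437  f(a)=-5.684e-14  f'(a)=-2.370e+00  a ← 65.826500 − (-5.684e-14/-2.370e+00) = 65.826500
converged: |Δa| < 1e-12 after 5 iterations
sag = a·(cosh(S/(2a)) − 1) = 65.826500·(cosh(1.428437) − 1) = 79.382012
T_max/T_min = cosh(S/(2a)) = 2.205928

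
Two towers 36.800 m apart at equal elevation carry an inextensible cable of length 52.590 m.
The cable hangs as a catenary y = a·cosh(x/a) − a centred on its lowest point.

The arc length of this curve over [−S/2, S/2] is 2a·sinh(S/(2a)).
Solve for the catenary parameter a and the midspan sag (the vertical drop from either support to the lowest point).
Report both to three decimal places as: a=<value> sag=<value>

a=12.143 sag=16.820

seed: a₀ = √(S³/(24(L−S))) = √(36.800³/(24·15.790)) = 11.467666
iter 1: u=1.604511  f(a)=+2.162e+00  f'(a)=-3.531e+00  a ← 11.467666 − (+2.162e+00/-3.531e+00) = 12.079836
iter 2: u=1.523199  f(a)=+1.852e-01  f'(a)=-2.950e+00  a ← 12.079836 − (+1.852e-01/-2.950e+00) = 12.142604
iter 3: u=1.515326  f(a)=+1.640e-03  f'(a)=-2.898e+00  a ← 12.142604 − (+1.640e-03/-2.898e+00) = 12.143170
iter 4: u=1.515255  f(a)=+1.311e-07  f'(a)=-2.897e+00  a ← 12.143170 − (+1.311e-07/-2.897e+00) = 12.143170
iter 5: u=1.515255  f(a)=-1.421e-14  f'(a)=-2.897e+00  a ← 12.143170 − (-1.421e-14/-2.897e+00) = 12.143170
converged: |Δa| < 1e-12 after 5 iterations
sag = a·(cosh(S/(2a)) − 1) = 12.143170·(cosh(1.515255) − 1) = 16.820317
T_max/T_min = cosh(S/(2a)) = 2.385167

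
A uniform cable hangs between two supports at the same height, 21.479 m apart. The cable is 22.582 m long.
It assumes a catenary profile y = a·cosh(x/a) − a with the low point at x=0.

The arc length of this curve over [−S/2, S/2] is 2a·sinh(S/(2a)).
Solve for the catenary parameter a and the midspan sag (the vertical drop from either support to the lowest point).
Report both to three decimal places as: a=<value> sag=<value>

seed: a₀ = √(S³/(24(L−S))) = √(21.479³/(24·1.103)) = 19.347627
iter 1: u=0.555081  f(a)=+1.712e-02  f'(a)=-1.176e-01  a ← 19.347627 − (+1.712e-02/-1.176e-01) = 19.493222
iter 2: u=0.550935  f(a)=+1.951e-04  f'(a)=-1.149e-01  a ← 19.493222 − (+1.951e-04/-1.149e-01) = 19.494920
iter 3: u=0.550887  f(a)=+2.601e-08  f'(a)=-1.149e-01  a ← 19.494920 − (+2.601e-08/-1.149e-01) = 19.494920
iter 4: u=0.550887  f(a)=+0.000e+00  f'(a)=-1.149e-01  a ← 19.494920 − (+0.000e+00/-1.149e-01) = 19.494920
converged: |Δa| < 1e-12 after 4 iterations
sag = a·(cosh(S/(2a)) − 1) = 19.494920·(cosh(0.550887) − 1) = 3.033697
T_max/T_min = cosh(S/(2a)) = 1.155615

a=19.495 sag=3.034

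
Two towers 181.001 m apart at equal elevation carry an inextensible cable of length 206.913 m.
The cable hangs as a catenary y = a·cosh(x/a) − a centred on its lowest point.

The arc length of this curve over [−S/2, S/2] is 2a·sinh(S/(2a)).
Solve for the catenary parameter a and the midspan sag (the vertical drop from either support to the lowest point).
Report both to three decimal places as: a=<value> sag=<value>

a=99.680 sag=43.984

seed: a₀ = √(S³/(24(L−S))) = √(181.001³/(24·25.912)) = 97.648454
iter 1: u=0.926799  f(a)=+1.136e+00  f'(a)=-5.777e-01  a ← 97.648454 − (+1.136e+00/-5.777e-01) = 99.614601
iter 2: u=0.908506  f(a)=+3.521e-02  f'(a)=-5.424e-01  a ← 99.614601 − (+3.521e-02/-5.424e-01) = 99.679523
iter 3: u=0.907915  f(a)=+3.624e-05  f'(a)=-5.413e-01  a ← 99.679523 − (+3.624e-05/-5.413e-01) = 99.679590
iter 4: u=0.907914  f(a)=+3.848e-11  f'(a)=-5.413e-01  a ← 99.679590 − (+3.848e-11/-5.413e-01) = 99.679590
converged: |Δa| < 1e-12 after 4 iterations
sag = a·(cosh(S/(2a)) − 1) = 99.679590·(cosh(0.907914) − 1) = 43.984143
T_max/T_min = cosh(S/(2a)) = 1.441255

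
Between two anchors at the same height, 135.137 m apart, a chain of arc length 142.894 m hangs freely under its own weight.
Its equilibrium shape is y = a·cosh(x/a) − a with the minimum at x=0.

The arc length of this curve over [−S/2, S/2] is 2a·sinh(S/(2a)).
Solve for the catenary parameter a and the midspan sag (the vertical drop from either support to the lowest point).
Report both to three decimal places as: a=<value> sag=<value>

a=116.114 sag=20.221

seed: a₀ = √(S³/(24(L−S))) = √(135.137³/(24·7.757)) = 115.135405
iter 1: u=0.586861  f(a)=+1.347e-01  f'(a)=-1.394e-01  a ← 115.135405 − (+1.347e-01/-1.394e-01) = 116.101231
iter 2: u=0.581979  f(a)=+1.713e-03  f'(a)=-1.359e-01  a ← 116.101231 − (+1.713e-03/-1.359e-01) = 116.113838
iter 3: u=0.581916  f(a)=+2.853e-07  f'(a)=-1.359e-01  a ← 116.113838 − (+2.853e-07/-1.359e-01) = 116.113840
iter 4: u=0.581916  f(a)=-2.842e-14  f'(a)=-1.359e-01  a ← 116.113840 − (-2.842e-14/-1.359e-01) = 116.113840
converged: |Δa| < 1e-12 after 4 iterations
sag = a·(cosh(S/(2a)) − 1) = 116.113840·(cosh(0.581916) − 1) = 20.220666
T_max/T_min = cosh(S/(2a)) = 1.174145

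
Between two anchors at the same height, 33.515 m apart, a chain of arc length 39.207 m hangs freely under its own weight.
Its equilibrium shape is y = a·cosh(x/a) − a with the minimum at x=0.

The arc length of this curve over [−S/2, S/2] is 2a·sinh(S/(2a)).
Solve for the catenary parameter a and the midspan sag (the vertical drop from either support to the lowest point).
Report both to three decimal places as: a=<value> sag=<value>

a=17.008 sag=8.945

seed: a₀ = √(S³/(24(L−S))) = √(33.515³/(24·5.692)) = 16.600485
iter 1: u=1.009458  f(a)=+2.971e-01  f'(a)=-7.582e-01  a ← 16.600485 − (+2.971e-01/-7.582e-01) = 16.992377
iter 2: u=0.986178  f(a)=+1.085e-02  f'(a)=-7.038e-01  a ← 16.992377 − (+1.085e-02/-7.038e-01) = 17.007790
iter 3: u=0.985284  f(a)=+1.567e-05  f'(a)=-7.018e-01  a ← 17.007790 − (+1.567e-05/-7.018e-01) = 17.007812
iter 4: u=0.985283  f(a)=+3.281e-11  f'(a)=-7.018e-01  a ← 17.007812 − (+3.281e-11/-7.018e-01) = 17.007812
iter 5: u=0.985283  f(a)=+0.000e+00  f'(a)=-7.018e-01  a ← 17.007812 − (+0.000e+00/-7.018e-01) = 17.007812
converged: |Δa| < 1e-12 after 5 iterations
sag = a·(cosh(S/(2a)) − 1) = 17.007812·(cosh(0.985283) − 1) = 8.945278
T_max/T_min = cosh(S/(2a)) = 1.525951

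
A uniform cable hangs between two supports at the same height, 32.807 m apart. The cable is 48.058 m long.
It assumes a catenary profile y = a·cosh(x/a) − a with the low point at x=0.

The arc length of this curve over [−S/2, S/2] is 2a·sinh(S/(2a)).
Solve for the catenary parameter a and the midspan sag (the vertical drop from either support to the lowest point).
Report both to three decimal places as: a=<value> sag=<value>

seed: a₀ = √(S³/(24(L−S))) = √(32.807³/(24·15.251)) = 9.821888
iter 1: u=1.670096  f(a)=+2.274e+00  f'(a)=-4.063e+00  a ← 9.821888 − (+2.274e+00/-4.063e+00) = 10.381576
iter 2: u=1.580059  f(a)=+2.088e-01  f'(a)=-3.348e+00  a ← 10.381576 − (+2.088e-01/-3.348e+00) = 10.443957
iter 3: u=1.570621  f(a)=+2.155e-03  f'(a)=-3.279e+00  a ← 10.443957 − (+2.155e-03/-3.279e+00) = 10.444614
iter 4: u=1.570522  f(a)=+2.347e-07  f'(a)=-3.278e+00  a ← 10.444614 − (+2.347e-07/-3.278e+00) = 10.444614
iter 5: u=1.570522  f(a)=+7.105e-15  f'(a)=-3.278e+00  a ← 10.444614 − (+7.105e-15/-3.278e+00) = 10.444614
converged: |Δa| < 1e-12 after 5 iterations
sag = a·(cosh(S/(2a)) − 1) = 10.444614·(cosh(1.570522) − 1) = 15.756203
T_max/T_min = cosh(S/(2a)) = 2.508548

a=10.445 sag=15.756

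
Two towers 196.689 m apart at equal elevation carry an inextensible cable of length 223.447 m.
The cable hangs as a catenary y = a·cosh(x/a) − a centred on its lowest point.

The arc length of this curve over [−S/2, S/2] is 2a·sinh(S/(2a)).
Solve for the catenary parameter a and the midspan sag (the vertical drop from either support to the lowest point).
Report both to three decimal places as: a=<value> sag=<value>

a=111.007 sag=46.488

seed: a₀ = √(S³/(24(L−S))) = √(196.689³/(24·26.758)) = 108.852313
iter 1: u=0.903467  f(a)=+1.114e+00  f'(a)=-5.330e-01  a ← 108.852313 − (+1.114e+00/-5.330e-01) = 110.941661
iter 2: u=0.886452  f(a)=+3.287e-02  f'(a)=-5.019e-01  a ← 110.941661 − (+3.287e-02/-5.019e-01) = 111.007148
iter 3: u=0.885929  f(a)=+3.057e-05  f'(a)=-5.010e-01  a ← 111.007148 − (+3.057e-05/-5.010e-01) = 111.007209
iter 4: u=0.885929  f(a)=+2.652e-11  f'(a)=-5.010e-01  a ← 111.007209 − (+2.652e-11/-5.010e-01) = 111.007209
converged: |Δa| < 1e-12 after 4 iterations
sag = a·(cosh(S/(2a)) − 1) = 111.007209·(cosh(0.885929) − 1) = 46.488000
T_max/T_min = cosh(S/(2a)) = 1.418784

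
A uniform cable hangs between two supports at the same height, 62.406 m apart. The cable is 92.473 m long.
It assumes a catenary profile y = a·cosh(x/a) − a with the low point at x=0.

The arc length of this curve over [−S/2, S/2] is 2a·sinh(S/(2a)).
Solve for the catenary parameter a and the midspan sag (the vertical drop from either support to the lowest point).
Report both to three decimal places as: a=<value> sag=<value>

a=19.554 sag=30.647

seed: a₀ = √(S³/(24(L−S))) = √(62.406³/(24·30.067)) = 18.352230
iter 1: u=1.700229  f(a)=+4.657e+00  f'(a)=-4.327e+00  a ← 18.352230 − (+4.657e+00/-4.327e+00) = 19.428547
iter 2: u=1.606039  f(a)=+4.412e-01  f'(a)=-3.543e+00  a ← 19.428547 − (+4.412e-01/-3.543e+00) = 19.553065
iter 3: u=1.595811  f(a)=+4.873e-03  f'(a)=-3.465e+00  a ← 19.553065 − (+4.873e-03/-3.465e+00) = 19.554472
iter 4: u=1.595696  f(a)=+6.090e-07  f'(a)=-3.464e+00  a ← 19.554472 − (+6.090e-07/-3.464e+00) = 19.554472
iter 5: u=1.595696  f(a)=+1.421e-14  f'(a)=-3.464e+00  a ← 19.554472 − (+1.421e-14/-3.464e+00) = 19.554472
converged: |Δa| < 1e-12 after 5 iterations
sag = a·(cosh(S/(2a)) − 1) = 19.554472·(cosh(1.595696) − 1) = 30.647035
T_max/T_min = cosh(S/(2a)) = 2.567265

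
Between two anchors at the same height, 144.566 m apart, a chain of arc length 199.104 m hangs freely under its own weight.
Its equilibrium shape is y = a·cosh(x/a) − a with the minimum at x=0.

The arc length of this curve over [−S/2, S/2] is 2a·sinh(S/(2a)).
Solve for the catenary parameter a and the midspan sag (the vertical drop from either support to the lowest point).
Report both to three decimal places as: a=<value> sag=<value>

seed: a₀ = √(S³/(24(L−S))) = √(144.566³/(24·54.538)) = 48.044538
iter 1: u=1.504500  f(a)=+6.516e+00  f'(a)=-2.828e+00  a ← 48.044538 − (+6.516e+00/-2.828e+00) = 50.348924
iter 2: u=1.435641  f(a)=+4.981e-01  f'(a)=-2.410e+00  a ← 50.348924 − (+4.981e-01/-2.410e+00) = 50.555582
iter 3: u=1.429773  f(a)=+3.444e-03  f'(a)=-2.377e+00  a ← 50.555582 − (+3.444e-03/-2.377e+00) = 50.557031
iter 4: u=1.429732  f(a)=+1.671e-07  f'(a)=-2.377e+00  a ← 50.557031 − (+1.671e-07/-2.377e+00) = 50.557031
iter 5: u=1.429732  f(a)=-2.842e-14  f'(a)=-2.377e+00  a ← 50.557031 − (-2.842e-14/-2.377e+00) = 50.557031
converged: |Δa| < 1e-12 after 5 iterations
sag = a·(cosh(S/(2a)) − 1) = 50.557031·(cosh(1.429732) − 1) = 61.096962
T_max/T_min = cosh(S/(2a)) = 2.208476

a=50.557 sag=61.097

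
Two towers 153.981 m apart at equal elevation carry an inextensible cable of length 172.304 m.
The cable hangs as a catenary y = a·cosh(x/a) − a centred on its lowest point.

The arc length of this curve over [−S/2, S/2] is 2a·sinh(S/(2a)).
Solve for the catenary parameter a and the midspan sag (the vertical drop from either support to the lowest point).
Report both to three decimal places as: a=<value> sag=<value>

seed: a₀ = √(S³/(24(L−S))) = √(153.981³/(24·18.323)) = 91.116450
iter 1: u=0.844968  f(a)=+6.653e-01  f'(a)=-4.316e-01  a ← 91.116450 − (+6.653e-01/-4.316e-01) = 92.657842
iter 2: u=0.830912  f(a)=+1.726e-02  f'(a)=-4.095e-01  a ← 92.657842 − (+1.726e-02/-4.095e-01) = 92.699986
iter 3: u=0.830534  f(a)=+1.230e-05  f'(a)=-4.089e-01  a ← 92.699986 − (+1.230e-05/-4.089e-01) = 92.700016
iter 4: u=0.830534  f(a)=+6.253e-12  f'(a)=-4.089e-01  a ← 92.700016 − (+6.253e-12/-4.089e-01) = 92.700016
converged: |Δa| < 1e-12 after 4 iterations
sag = a·(cosh(S/(2a)) − 1) = 92.700016·(cosh(0.830534) − 1) = 33.852187
T_max/T_min = cosh(S/(2a)) = 1.365180

a=92.700 sag=33.852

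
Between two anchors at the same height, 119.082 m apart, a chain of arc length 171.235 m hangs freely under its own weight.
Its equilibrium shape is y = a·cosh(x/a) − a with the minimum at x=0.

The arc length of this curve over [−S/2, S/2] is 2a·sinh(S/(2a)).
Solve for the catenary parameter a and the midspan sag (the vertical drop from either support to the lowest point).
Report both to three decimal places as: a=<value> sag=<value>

seed: a₀ = √(S³/(24(L−S))) = √(119.082³/(24·52.153)) = 36.730252
iter 1: u=1.621034  f(a)=+7.297e+00  f'(a)=-3.660e+00  a ← 36.730252 − (+7.297e+00/-3.660e+00) = 38.724212
iter 2: u=1.537565  f(a)=+6.363e-01  f'(a)=-3.047e+00  a ← 38.724212 − (+6.363e-01/-3.047e+00) = 38.933068
iter 3: u=1.529317  f(a)=+5.860e-03  f'(a)=-2.991e+00  a ← 38.933068 − (+5.860e-03/-2.991e+00) = 38.935027
iter 4: u=1.529240  f(a)=+5.072e-07  f'(a)=-2.990e+00  a ← 38.935027 − (+5.072e-07/-2.990e+00) = 38.935027
iter 5: u=1.529240  f(a)=-2.842e-14  f'(a)=-2.990e+00  a ← 38.935027 − (-2.842e-14/-2.990e+00) = 38.935027
converged: |Δa| < 1e-12 after 5 iterations
sag = a·(cosh(S/(2a)) − 1) = 38.935027·(cosh(1.529240) − 1) = 55.119705
T_max/T_min = cosh(S/(2a)) = 2.415684

a=38.935 sag=55.120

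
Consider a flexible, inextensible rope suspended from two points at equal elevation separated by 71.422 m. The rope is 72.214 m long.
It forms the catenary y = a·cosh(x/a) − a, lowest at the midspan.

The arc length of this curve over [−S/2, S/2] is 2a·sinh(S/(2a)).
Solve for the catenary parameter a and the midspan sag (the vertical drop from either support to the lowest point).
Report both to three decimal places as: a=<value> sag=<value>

a=138.675 sag=4.624

seed: a₀ = √(S³/(24(L−S))) = √(71.422³/(24·0.792)) = 138.445805
iter 1: u=0.257942  f(a)=+2.639e-03  f'(a)=-1.152e-02  a ← 138.445805 − (+2.639e-03/-1.152e-02) = 138.674926
iter 2: u=0.257516  f(a)=+6.565e-06  f'(a)=-1.146e-02  a ← 138.674926 − (+6.565e-06/-1.146e-02) = 138.675499
iter 3: u=0.257515  f(a)=+4.086e-11  f'(a)=-1.146e-02  a ← 138.675499 − (+4.086e-11/-1.146e-02) = 138.675499
iter 4: u=0.257515  f(a)=+0.000e+00  f'(a)=-1.146e-02  a ← 138.675499 − (+0.000e+00/-1.146e-02) = 138.675499
converged: |Δa| < 1e-12 after 4 iterations
sag = a·(cosh(S/(2a)) − 1) = 138.675499·(cosh(0.257515) − 1) = 4.623522
T_max/T_min = cosh(S/(2a)) = 1.033341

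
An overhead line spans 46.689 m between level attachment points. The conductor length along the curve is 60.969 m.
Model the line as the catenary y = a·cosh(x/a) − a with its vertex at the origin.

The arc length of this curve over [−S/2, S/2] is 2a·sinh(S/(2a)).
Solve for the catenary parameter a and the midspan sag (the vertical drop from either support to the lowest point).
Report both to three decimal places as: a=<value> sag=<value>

a=17.973 sag=17.415

seed: a₀ = √(S³/(24(L−S))) = √(46.689³/(24·14.280)) = 17.232653
iter 1: u=1.354667  f(a)=+1.369e+00  f'(a)=-1.982e+00  a ← 17.232653 − (+1.369e+00/-1.982e+00) = 17.923346
iter 2: u=1.302463  f(a)=+8.661e-02  f'(a)=-1.739e+00  a ← 17.923346 − (+8.661e-02/-1.739e+00) = 17.973164
iter 3: u=1.298853  f(a)=+3.984e-04  f'(a)=-1.723e+00  a ← 17.973164 − (+3.984e-04/-1.723e+00) = 17.973395
iter 4: u=1.298836  f(a)=+8.517e-09  f'(a)=-1.722e+00  a ← 17.973395 − (+8.517e-09/-1.722e+00) = 17.973395
iter 5: u=1.298836  f(a)=+0.000e+00  f'(a)=-1.722e+00  a ← 17.973395 − (+0.000e+00/-1.722e+00) = 17.973395
converged: |Δa| < 1e-12 after 5 iterations
sag = a·(cosh(S/(2a)) − 1) = 17.973395·(cosh(1.298836) − 1) = 17.415129
T_max/T_min = cosh(S/(2a)) = 1.968939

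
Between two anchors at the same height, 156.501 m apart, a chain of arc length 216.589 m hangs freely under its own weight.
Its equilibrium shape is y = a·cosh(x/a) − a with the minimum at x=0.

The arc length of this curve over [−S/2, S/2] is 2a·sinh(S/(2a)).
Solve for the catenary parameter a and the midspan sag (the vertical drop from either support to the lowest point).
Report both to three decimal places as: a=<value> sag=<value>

seed: a₀ = √(S³/(24(L−S))) = √(156.501³/(24·60.088)) = 51.555640
iter 1: u=1.517787  f(a)=+7.313e+00  f'(a)=-2.914e+00  a ← 51.555640 − (+7.313e+00/-2.914e+00) = 54.065232
iter 2: u=1.447335  f(a)=+5.679e-01  f'(a)=-2.478e+00  a ← 54.065232 − (+5.679e-01/-2.478e+00) = 54.294447
iter 3: u=1.441225  f(a)=+4.062e-03  f'(a)=-2.442e+00  a ← 54.294447 − (+4.062e-03/-2.442e+00) = 54.296110
iter 4: u=1.441181  f(a)=+2.110e-07  f'(a)=-2.442e+00  a ← 54.296110 − (+2.110e-07/-2.442e+00) = 54.296110
iter 5: u=1.441181  f(a)=+2.842e-14  f'(a)=-2.442e+00  a ← 54.296110 − (+2.842e-14/-2.442e+00) = 54.296110
converged: |Δa| < 1e-12 after 5 iterations
sag = a·(cosh(S/(2a)) − 1) = 54.296110·(cosh(1.441181) − 1) = 66.847467
T_max/T_min = cosh(S/(2a)) = 2.231165

a=54.296 sag=66.847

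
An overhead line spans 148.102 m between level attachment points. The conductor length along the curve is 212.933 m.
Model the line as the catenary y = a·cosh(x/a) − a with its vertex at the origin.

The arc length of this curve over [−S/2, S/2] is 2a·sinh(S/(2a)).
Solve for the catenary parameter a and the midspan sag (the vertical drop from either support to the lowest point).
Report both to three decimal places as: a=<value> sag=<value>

seed: a₀ = √(S³/(24(L−S))) = √(148.102³/(24·64.831)) = 45.692446
iter 1: u=1.620640  f(a)=+9.066e+00  f'(a)=-3.656e+00  a ← 45.692446 − (+9.066e+00/-3.656e+00) = 48.171944
iter 2: u=1.537223  f(a)=+7.903e-01  f'(a)=-3.044e+00  a ← 48.171944 − (+7.903e-01/-3.044e+00) = 48.431526
iter 3: u=1.528983  f(a)=+7.271e-03  f'(a)=-2.989e+00  a ← 48.431526 − (+7.271e-03/-2.989e+00) = 48.433959
iter 4: u=1.528907  f(a)=+6.281e-07  f'(a)=-2.988e+00  a ← 48.433959 − (+6.281e-07/-2.988e+00) = 48.433959
iter 5: u=1.528907  f(a)=+2.842e-14  f'(a)=-2.988e+00  a ← 48.433959 − (+2.842e-14/-2.988e+00) = 48.433959
converged: |Δa| < 1e-12 after 5 iterations
sag = a·(cosh(S/(2a)) − 1) = 48.433959·(cosh(1.528907) − 1) = 68.531694
T_max/T_min = cosh(S/(2a)) = 2.414951

a=48.434 sag=68.532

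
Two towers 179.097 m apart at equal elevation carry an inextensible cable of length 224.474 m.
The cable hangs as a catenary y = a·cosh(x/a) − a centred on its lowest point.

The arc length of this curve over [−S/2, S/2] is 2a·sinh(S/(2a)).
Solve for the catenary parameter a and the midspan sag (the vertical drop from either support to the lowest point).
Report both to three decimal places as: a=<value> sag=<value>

a=75.242 sag=59.882

seed: a₀ = √(S³/(24(L−S))) = √(179.097³/(24·45.377)) = 72.628815
iter 1: u=1.232961  f(a)=+3.577e+00  f'(a)=-1.450e+00  a ← 72.628815 − (+3.577e+00/-1.450e+00) = 75.095224
iter 2: u=1.192466  f(a)=+1.903e-01  f'(a)=-1.300e+00  a ← 75.095224 − (+1.903e-01/-1.300e+00) = 75.241632
iter 3: u=1.190146  f(a)=+6.054e-04  f'(a)=-1.291e+00  a ← 75.241632 − (+6.054e-04/-1.291e+00) = 75.242101
iter 4: u=1.190138  f(a)=+6.172e-09  f'(a)=-1.291e+00  a ← 75.242101 − (+6.172e-09/-1.291e+00) = 75.242101
iter 5: u=1.190138  f(a)=+0.000e+00  f'(a)=-1.291e+00  a ← 75.242101 − (+0.000e+00/-1.291e+00) = 75.242101
converged: |Δa| < 1e-12 after 5 iterations
sag = a·(cosh(S/(2a)) − 1) = 75.242101·(cosh(1.190138) − 1) = 59.881982
T_max/T_min = cosh(S/(2a)) = 1.795857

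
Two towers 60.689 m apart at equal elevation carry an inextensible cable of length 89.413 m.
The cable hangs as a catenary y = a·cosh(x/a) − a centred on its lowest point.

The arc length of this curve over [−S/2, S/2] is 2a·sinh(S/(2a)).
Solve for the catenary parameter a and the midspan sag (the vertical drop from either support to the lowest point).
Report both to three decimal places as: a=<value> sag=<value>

seed: a₀ = √(S³/(24(L−S))) = √(60.689³/(24·28.724)) = 18.006815
iter 1: u=1.685168  f(a)=+4.365e+00  f'(a)=-4.193e+00  a ← 18.006815 − (+4.365e+00/-4.193e+00) = 19.047885
iter 2: u=1.593064  f(a)=+4.072e-01  f'(a)=-3.444e+00  a ← 19.047885 − (+4.072e-01/-3.444e+00) = 19.166112
iter 3: u=1.583237  f(a)=+4.348e-03  f'(a)=-3.371e+00  a ← 19.166112 − (+4.348e-03/-3.371e+00) = 19.167402
iter 4: u=1.583131  f(a)=+5.075e-07  f'(a)=-3.370e+00  a ← 19.167402 − (+5.075e-07/-3.370e+00) = 19.167402
iter 5: u=1.583131  f(a)=-1.421e-14  f'(a)=-3.370e+00  a ← 19.167402 − (-1.421e-14/-3.370e+00) = 19.167402
converged: |Δa| < 1e-12 after 5 iterations
sag = a·(cosh(S/(2a)) − 1) = 19.167402·(cosh(1.583131) − 1) = 29.474765
T_max/T_min = cosh(S/(2a)) = 2.537755

a=19.167 sag=29.475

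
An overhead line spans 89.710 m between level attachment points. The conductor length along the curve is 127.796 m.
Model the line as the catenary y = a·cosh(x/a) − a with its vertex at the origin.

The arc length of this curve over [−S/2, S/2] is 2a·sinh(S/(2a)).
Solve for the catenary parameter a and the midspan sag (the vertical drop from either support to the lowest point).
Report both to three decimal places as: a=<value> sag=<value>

seed: a₀ = √(S³/(24(L−S))) = √(89.710³/(24·38.086)) = 28.104314
iter 1: u=1.596018  f(a)=+5.156e+00  f'(a)=-3.467e+00  a ← 28.104314 − (+5.156e+00/-3.467e+00) = 29.591548
iter 2: u=1.515804  f(a)=+4.375e-01  f'(a)=-2.901e+00  a ← 29.591548 − (+4.375e-01/-2.901e+00) = 29.742363
iter 3: u=1.508118  f(a)=+3.796e-03  f'(a)=-2.851e+00  a ← 29.742363 − (+3.796e-03/-2.851e+00) = 29.743694
iter 4: u=1.508051  f(a)=+2.913e-07  f'(a)=-2.850e+00  a ← 29.743694 − (+2.913e-07/-2.850e+00) = 29.743695
iter 5: u=1.508051  f(a)=-2.842e-14  f'(a)=-2.850e+00  a ← 29.743695 − (-2.842e-14/-2.850e+00) = 29.743695
converged: |Δa| < 1e-12 after 5 iterations
sag = a·(cosh(S/(2a)) − 1) = 29.743695·(cosh(1.508051) − 1) = 40.737805
T_max/T_min = cosh(S/(2a)) = 2.369628

a=29.744 sag=40.738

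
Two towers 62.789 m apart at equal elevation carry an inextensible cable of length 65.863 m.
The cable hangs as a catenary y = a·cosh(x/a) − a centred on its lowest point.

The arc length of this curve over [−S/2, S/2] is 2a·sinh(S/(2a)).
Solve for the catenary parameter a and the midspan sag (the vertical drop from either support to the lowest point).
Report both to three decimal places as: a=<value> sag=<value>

seed: a₀ = √(S³/(24(L−S))) = √(62.789³/(24·3.074)) = 57.925234
iter 1: u=0.541983  f(a)=+4.547e-02  f'(a)=-1.093e-01  a ← 57.925234 − (+4.547e-02/-1.093e-01) = 58.341254
iter 2: u=0.538118  f(a)=+4.945e-04  f'(a)=-1.069e-01  a ← 58.341254 − (+4.945e-04/-1.069e-01) = 58.345879
iter 3: u=0.538076  f(a)=+5.991e-08  f'(a)=-1.069e-01  a ← 58.345879 − (+5.991e-08/-1.069e-01) = 58.345879
iter 4: u=0.538076  f(a)=+0.000e+00  f'(a)=-1.069e-01  a ← 58.345879 − (+0.000e+00/-1.069e-01) = 58.345879
converged: |Δa| < 1e-12 after 4 iterations
sag = a·(cosh(S/(2a)) − 1) = 58.345879·(cosh(0.538076) − 1) = 8.652071
T_max/T_min = cosh(S/(2a)) = 1.148289

a=58.346 sag=8.652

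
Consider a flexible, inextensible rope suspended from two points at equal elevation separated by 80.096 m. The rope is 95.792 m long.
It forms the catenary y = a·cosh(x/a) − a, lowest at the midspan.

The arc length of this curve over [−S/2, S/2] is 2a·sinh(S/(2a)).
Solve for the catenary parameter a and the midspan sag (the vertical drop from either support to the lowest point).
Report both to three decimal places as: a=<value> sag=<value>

seed: a₀ = √(S³/(24(L−S))) = √(80.096³/(24·15.696)) = 36.933131
iter 1: u=1.084338  f(a)=+9.490e-01  f'(a)=-9.542e-01  a ← 36.933131 − (+9.490e-01/-9.542e-01) = 37.927704
iter 2: u=1.055904  f(a)=+3.969e-02  f'(a)=-8.759e-01  a ← 37.927704 − (+3.969e-02/-8.759e-01) = 37.973012
iter 3: u=1.054644  f(a)=+7.610e-05  f'(a)=-8.725e-01  a ← 37.973012 − (+7.610e-05/-8.725e-01) = 37.973100
iter 4: u=1.054641  f(a)=+2.811e-10  f'(a)=-8.725e-01  a ← 37.973100 − (+2.811e-10/-8.725e-01) = 37.973100
iter 5: u=1.054641  f(a)=+1.421e-14  f'(a)=-8.725e-01  a ← 37.973100 − (+1.421e-14/-8.725e-01) = 37.973100
converged: |Δa| < 1e-12 after 5 iterations
sag = a·(cosh(S/(2a)) − 1) = 37.973100·(cosh(1.054641) − 1) = 23.149589
T_max/T_min = cosh(S/(2a)) = 1.609631

a=37.973 sag=23.150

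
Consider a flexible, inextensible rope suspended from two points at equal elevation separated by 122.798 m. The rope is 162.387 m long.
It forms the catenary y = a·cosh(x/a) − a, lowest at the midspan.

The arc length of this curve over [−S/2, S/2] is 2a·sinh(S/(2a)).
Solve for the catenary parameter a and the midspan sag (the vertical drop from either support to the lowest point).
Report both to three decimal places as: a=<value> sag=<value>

seed: a₀ = √(S³/(24(L−S))) = √(122.798³/(24·39.589)) = 44.146274
iter 1: u=1.390808  f(a)=+4.010e+00  f'(a)=-2.165e+00  a ← 44.146274 − (+4.010e+00/-2.165e+00) = 45.998250
iter 2: u=1.334812  f(a)=+2.661e-01  f'(a)=-1.887e+00  a ← 45.998250 − (+2.661e-01/-1.887e+00) = 46.139324
iter 3: u=1.330730  f(a)=+1.357e-03  f'(a)=-1.867e+00  a ← 46.139324 − (+1.357e-03/-1.867e+00) = 46.140051
iter 4: u=1.330709  f(a)=+3.565e-08  f'(a)=-1.867e+00  a ← 46.140051 − (+3.565e-08/-1.867e+00) = 46.140051
iter 5: u=1.330709  f(a)=+0.000e+00  f'(a)=-1.867e+00  a ← 46.140051 − (+0.000e+00/-1.867e+00) = 46.140051
converged: |Δa| < 1e-12 after 5 iterations
sag = a·(cosh(S/(2a)) − 1) = 46.140051·(cosh(1.330709) − 1) = 47.247789
T_max/T_min = cosh(S/(2a)) = 2.024008

a=46.140 sag=47.248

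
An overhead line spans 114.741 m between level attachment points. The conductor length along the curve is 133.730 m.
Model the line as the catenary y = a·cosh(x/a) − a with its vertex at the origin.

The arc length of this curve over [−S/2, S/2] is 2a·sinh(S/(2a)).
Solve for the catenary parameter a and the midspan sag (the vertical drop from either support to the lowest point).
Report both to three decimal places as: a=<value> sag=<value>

seed: a₀ = √(S³/(24(L−S))) = √(114.741³/(24·18.989)) = 57.573320
iter 1: u=0.996477  f(a)=+9.654e-01  f'(a)=-7.275e-01  a ← 57.573320 − (+9.654e-01/-7.275e-01) = 58.900269
iter 2: u=0.974028  f(a)=+3.438e-02  f'(a)=-6.765e-01  a ← 58.900269 − (+3.438e-02/-6.765e-01) = 58.951093
iter 3: u=0.973188  f(a)=+4.719e-05  f'(a)=-6.747e-01  a ← 58.951093 − (+4.719e-05/-6.747e-01) = 58.951163
iter 4: u=0.973187  f(a)=+8.916e-11  f'(a)=-6.747e-01  a ← 58.951163 − (+8.916e-11/-6.747e-01) = 58.951163
iter 5: u=0.973187  f(a)=+0.000e+00  f'(a)=-6.747e-01  a ← 58.951163 − (+0.000e+00/-6.747e-01) = 58.951163
converged: |Δa| < 1e-12 after 5 iterations
sag = a·(cosh(S/(2a)) − 1) = 58.951163·(cosh(0.973187) − 1) = 30.190117
T_max/T_min = cosh(S/(2a)) = 1.512121

a=58.951 sag=30.190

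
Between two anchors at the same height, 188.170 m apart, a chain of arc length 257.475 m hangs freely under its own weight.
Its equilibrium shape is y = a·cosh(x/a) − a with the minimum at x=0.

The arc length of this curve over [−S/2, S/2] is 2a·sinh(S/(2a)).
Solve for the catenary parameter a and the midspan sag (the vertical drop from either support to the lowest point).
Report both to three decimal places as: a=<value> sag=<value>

a=66.527 sag=78.384

seed: a₀ = √(S³/(24(L−S))) = √(188.170³/(24·69.305)) = 63.290376
iter 1: u=1.486561  f(a)=+8.073e+00  f'(a)=-2.714e+00  a ← 63.290376 − (+8.073e+00/-2.714e+00) = 66.265226
iter 2: u=1.419825  f(a)=+6.041e-01  f'(a)=-2.322e+00  a ← 66.265226 − (+6.041e-01/-2.322e+00) = 66.525440
iter 3: u=1.414271  f(a)=+3.987e-03  f'(a)=-2.291e+00  a ← 66.525440 − (+3.987e-03/-2.291e+00) = 66.527181
iter 4: u=1.414234  f(a)=+1.762e-07  f'(a)=-2.291e+00  a ← 66.527181 − (+1.762e-07/-2.291e+00) = 66.527181
iter 5: u=1.414234  f(a)=+0.000e+00  f'(a)=-2.291e+00  a ← 66.527181 − (+0.000e+00/-2.291e+00) = 66.527181
converged: |Δa| < 1e-12 after 5 iterations
sag = a·(cosh(S/(2a)) − 1) = 66.527181·(cosh(1.414234) − 1) = 78.383860
T_max/T_min = cosh(S/(2a)) = 2.178223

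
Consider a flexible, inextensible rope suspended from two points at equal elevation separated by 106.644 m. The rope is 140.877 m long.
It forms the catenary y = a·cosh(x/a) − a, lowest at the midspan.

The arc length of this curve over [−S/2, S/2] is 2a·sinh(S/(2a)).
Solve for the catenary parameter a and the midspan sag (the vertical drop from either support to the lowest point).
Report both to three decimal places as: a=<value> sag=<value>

seed: a₀ = √(S³/(24(L−S))) = √(106.644³/(24·34.233)) = 38.421697
iter 1: u=1.387810  f(a)=+3.452e+00  f'(a)=-2.150e+00  a ← 38.421697 − (+3.452e+00/-2.150e+00) = 40.027527
iter 2: u=1.332133  f(a)=+2.282e-01  f'(a)=-1.874e+00  a ← 40.027527 − (+2.282e-01/-1.874e+00) = 40.149305
iter 3: u=1.328093  f(a)=+1.154e-03  f'(a)=-1.855e+00  a ← 40.149305 − (+1.154e-03/-1.855e+00) = 40.149927
iter 4: u=1.328072  f(a)=+2.980e-08  f'(a)=-1.855e+00  a ← 40.149927 − (+2.980e-08/-1.855e+00) = 40.149927
iter 5: u=1.328072  f(a)=-2.842e-14  f'(a)=-1.855e+00  a ← 40.149927 − (-2.842e-14/-1.855e+00) = 40.149927
converged: |Δa| < 1e-12 after 5 iterations
sag = a·(cosh(S/(2a)) − 1) = 40.149927·(cosh(1.328072) − 1) = 40.927807
T_max/T_min = cosh(S/(2a)) = 2.019374

a=40.150 sag=40.928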